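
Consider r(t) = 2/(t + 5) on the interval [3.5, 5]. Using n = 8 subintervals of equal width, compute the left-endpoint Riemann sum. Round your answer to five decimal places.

Δt = (5 − 3.5)/8 = 0.1875.
Left endpoints: 3.5, 3.6875, 3.875, 4.0625, 4.25, 4.4375, 4.625, 4.8125.
r(3.5) = 4/17, r(3.6875) = 32/139, r(3.875) = 16/71, r(4.0625) = 32/145, r(4.25) = 8/37, r(4.4375) = 32/151, r(4.625) = 16/77, r(4.8125) = 32/157.
Sum = Δt · [r(3.5) + r(3.6875) + r(3.875) + ...].
Sum ≈ 0.32837.

0.32837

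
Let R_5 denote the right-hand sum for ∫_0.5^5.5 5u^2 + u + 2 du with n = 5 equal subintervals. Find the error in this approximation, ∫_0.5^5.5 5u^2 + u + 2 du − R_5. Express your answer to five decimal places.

Exact integral: ∫_0.5^5.5 f(u) du ≈ 302.0833333.
R_5 = 383.75.
Error ≈ 302.0833333 − 383.75 ≈ -81.66667.

-81.66667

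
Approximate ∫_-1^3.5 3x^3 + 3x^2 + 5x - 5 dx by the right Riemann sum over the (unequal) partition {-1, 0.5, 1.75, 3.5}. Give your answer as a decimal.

Subinterval widths: 1.5, 1.25, 1.75.
Right endpoints: 0.5, 1.75, 3.5.
f(0.5) = -1.375, f(1.75) = 29.015625, f(3.5) = 177.875.
Sum = Σ Δx_i · f(x_i).
Sum = 345.48828125.

345.48828125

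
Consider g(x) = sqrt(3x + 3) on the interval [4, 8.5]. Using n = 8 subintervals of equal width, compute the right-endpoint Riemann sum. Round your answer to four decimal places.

21.3102

Δx = (8.5 − 4)/8 = 0.5625.
Right endpoints: 4.5625, 5.125, 5.6875, 6.25, 6.8125, 7.375, 7.9375, 8.5.
g(4.5625) ≈ 4.0850, g(5.125) ≈ 4.2866, g(5.6875) ≈ 4.4791, g(6.25) ≈ 4.6637, g(6.8125) ≈ 4.8412, g(7.375) ≈ 5.0125, g(7.9375) ≈ 5.1781, g(8.5) ≈ 5.3385.
Sum = Δx · [g(4.5625) + g(5.125) + g(5.6875) + ...].
Sum ≈ 21.3102.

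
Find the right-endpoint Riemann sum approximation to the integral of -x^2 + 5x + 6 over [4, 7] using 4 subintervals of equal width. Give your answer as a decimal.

Δx = (7 − 4)/4 = 0.75.
Right endpoints: 4.75, 5.5, 6.25, 7.
f(4.75) = 7.1875, f(5.5) = 3.25, f(6.25) = -1.8125, f(7) = -8.
Sum = Δx · [f(4.75) + f(5.5) + f(6.25) + f(7)].
Sum = 0.46875.

0.46875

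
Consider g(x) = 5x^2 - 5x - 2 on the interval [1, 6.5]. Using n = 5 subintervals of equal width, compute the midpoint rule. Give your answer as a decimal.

339.14375

Δx = (6.5 − 1)/5 = 1.1.
Midpoints: 1.55, 2.65, 3.75, 4.85, 5.95.
g(1.55) = 2.2625, g(2.65) = 19.8625, g(3.75) = 49.5625, g(4.85) = 91.3625, g(5.95) = 145.2625.
Sum = Δx · [g(1.55) + g(2.65) + g(3.75) + g(4.85) + g(5.95)].
Sum = 339.14375.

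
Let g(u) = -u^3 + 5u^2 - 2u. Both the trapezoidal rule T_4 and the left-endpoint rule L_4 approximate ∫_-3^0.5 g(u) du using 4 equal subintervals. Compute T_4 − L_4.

-34.0703125

T_4 ≈ 78.100586.
L_4 ≈ 112.170898.
T_4 − L_4 = -34.0703125.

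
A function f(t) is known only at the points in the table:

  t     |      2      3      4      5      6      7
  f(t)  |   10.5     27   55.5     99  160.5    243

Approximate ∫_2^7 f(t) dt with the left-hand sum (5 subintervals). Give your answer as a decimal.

Δt = 1.
Sum = 1·[10.5 + 27 + 55.5 + 99 + 160.5] = 352.5.

352.5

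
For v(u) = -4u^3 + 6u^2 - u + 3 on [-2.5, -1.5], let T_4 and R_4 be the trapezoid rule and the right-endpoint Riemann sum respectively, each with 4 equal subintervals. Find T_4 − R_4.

9.25

T_4 = 63.8125.
R_4 = 54.5625.
T_4 − R_4 = 9.25.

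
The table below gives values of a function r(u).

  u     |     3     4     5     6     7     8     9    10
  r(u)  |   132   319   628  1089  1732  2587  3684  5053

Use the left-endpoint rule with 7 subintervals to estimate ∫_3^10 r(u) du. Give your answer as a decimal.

10171

Δu = 1.
Sum = 1·[132 + 319 + 628 + 1089 + 1732 + 2587 + 3684] = 10171.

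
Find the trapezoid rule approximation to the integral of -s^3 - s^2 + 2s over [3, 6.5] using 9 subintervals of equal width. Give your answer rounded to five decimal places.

Δs = (6.5 − 3)/9 = 7/18.
f(3) = -30, f(61/18) = -254431/5832, f(34/9) = -44200/729, f(25/6) = -17575/216, f(41/9) = -77408/729, f(89/18) = -789875/5832, f(16/3) = -4576/27, f(103/18) = -1216945/5832, f(55/9) = -184690/729, f(6.5) = -303.875.
T_9 = (Δs/2)·[f(s_0) + 2f(s_1) + ... + 2f(s_{8}) + f(s_9)].
Sum ≈ -476.65265.

-476.65265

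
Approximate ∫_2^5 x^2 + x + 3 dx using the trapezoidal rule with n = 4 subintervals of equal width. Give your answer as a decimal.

Δx = (5 − 2)/4 = 0.75.
f(2) = 9, f(2.75) = 13.3125, f(3.5) = 18.75, f(4.25) = 25.3125, f(5) = 33.
T_4 = (Δx/2)·[f(x_0) + 2f(x_1) + 2f(x_2) + 2f(x_3) + f(x_4)].
Sum = 58.78125.

58.78125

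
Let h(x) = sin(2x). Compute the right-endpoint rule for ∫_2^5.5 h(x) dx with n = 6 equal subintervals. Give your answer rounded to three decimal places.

Δx = (5.5 − 2)/6 = 7/12.
Right endpoints: 31/12, 19/6, 3.75, 13/3, 59/12, 5.5.
h(31/12) ≈ -0.899, h(19/6) ≈ 0.050, h(3.75) ≈ 0.938, h(13/3) ≈ 0.688, h(59/12) ≈ -0.397, h(5.5) ≈ -1.000.
Sum = Δx · [h(31/12) + h(19/6) + h(3.75) + ...].
Sum ≈ -0.362.

-0.362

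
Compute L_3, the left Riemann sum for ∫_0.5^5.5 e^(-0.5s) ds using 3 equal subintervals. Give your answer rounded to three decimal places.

Δs = (5.5 − 0.5)/3 = 5/3.
Left endpoints: 0.5, 13/6, 23/6.
f(0.5) ≈ 0.779, f(13/6) ≈ 0.338, f(23/6) ≈ 0.147.
Sum = Δs · [f(0.5) + f(13/6) + f(23/6)].
Sum ≈ 2.107.

2.107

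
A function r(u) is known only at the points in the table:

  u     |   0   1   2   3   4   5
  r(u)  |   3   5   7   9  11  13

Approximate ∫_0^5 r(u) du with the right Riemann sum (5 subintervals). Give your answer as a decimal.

Δu = 1.
Sum = 1·[5 + 7 + 9 + 11 + 13] = 45.

45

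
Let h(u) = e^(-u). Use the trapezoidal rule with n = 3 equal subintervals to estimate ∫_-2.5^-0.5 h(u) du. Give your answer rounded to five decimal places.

Δu = (-0.5 − (-2.5))/3 = 2/3.
h(-2.5) ≈ 12.18249, h(-11/6) ≈ 6.25470, h(-7/6) ≈ 3.21127, h(-0.5) ≈ 1.64872.
T_3 = (Δu/2)·[h(u_0) + 2h(u_1) + 2h(u_2) + h(u_3)].
Sum ≈ 10.92105.

10.92105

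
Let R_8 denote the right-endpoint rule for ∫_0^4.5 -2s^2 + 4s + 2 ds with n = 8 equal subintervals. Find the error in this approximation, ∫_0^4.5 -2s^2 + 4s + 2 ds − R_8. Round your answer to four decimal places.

Exact integral: ∫_0^4.5 f(s) ds = -11.25.
R_8 ≈ -18.052734.
Error ≈ -11.25 − (-18.052734) ≈ 6.8027.

6.8027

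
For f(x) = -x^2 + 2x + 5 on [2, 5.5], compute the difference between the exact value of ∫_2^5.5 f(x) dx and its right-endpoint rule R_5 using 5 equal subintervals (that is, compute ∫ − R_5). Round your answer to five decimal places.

Exact integral: ∫_2^5.5 f(x) dx ≈ -9.0416667.
R_5 = -16.065.
Error ≈ -9.0416667 − (-16.065) ≈ 7.02333.

7.02333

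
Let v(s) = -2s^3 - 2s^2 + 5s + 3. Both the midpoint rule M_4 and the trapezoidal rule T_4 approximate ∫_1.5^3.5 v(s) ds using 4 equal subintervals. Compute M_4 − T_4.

M_4 = -67.125.
T_4 = -69.25.
M_4 − T_4 = 2.125.

2.125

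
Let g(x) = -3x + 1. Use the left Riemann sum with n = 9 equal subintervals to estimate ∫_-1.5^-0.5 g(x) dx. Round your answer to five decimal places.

Δx = (-0.5 − (-1.5))/9 = 1/9.
Left endpoints: -1.5, -25/18, -23/18, -7/6, -19/18, -17/18, -5/6, -13/18, -11/18.
g(-1.5) = 5.5, g(-25/18) = 31/6, g(-23/18) = 29/6, g(-7/6) = 4.5, g(-19/18) = 25/6, g(-17/18) = 23/6, g(-5/6) = 3.5, g(-13/18) = 19/6, g(-11/18) = 17/6.
Sum = Δx · [g(-1.5) + g(-25/18) + g(-23/18) + ...].
Sum ≈ 4.16667.

4.16667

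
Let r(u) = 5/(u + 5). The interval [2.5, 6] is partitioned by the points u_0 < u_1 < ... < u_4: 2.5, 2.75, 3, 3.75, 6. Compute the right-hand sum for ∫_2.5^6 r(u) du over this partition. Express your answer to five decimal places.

Subinterval widths: 0.25, 0.25, 0.75, 2.25.
Right endpoints: 2.75, 3, 3.75, 6.
r(2.75) = 20/31, r(3) = 0.625, r(3.75) = 4/7, r(6) = 5/11.
Sum = Σ Δu_i · r(u_i).
Sum ≈ 1.76884.

1.76884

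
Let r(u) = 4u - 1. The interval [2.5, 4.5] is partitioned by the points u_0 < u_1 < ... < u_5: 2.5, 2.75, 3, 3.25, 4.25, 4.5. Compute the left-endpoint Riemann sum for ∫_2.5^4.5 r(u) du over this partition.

23.5

Subinterval widths: 0.25, 0.25, 0.25, 1, 0.25.
Left endpoints: 2.5, 2.75, 3, 3.25, 4.25.
r(2.5) = 9, r(2.75) = 10, r(3) = 11, r(3.25) = 12, r(4.25) = 16.
Sum = Σ Δu_i · r(u_i).
Sum = 23.5.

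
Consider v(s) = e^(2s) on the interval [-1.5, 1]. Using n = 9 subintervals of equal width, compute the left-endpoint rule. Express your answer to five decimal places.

Δs = (1 − (-1.5))/9 = 5/18.
Left endpoints: -1.5, -11/9, -17/18, -2/3, -7/18, -1/9, 1/6, 4/9, 13/18.
v(-1.5) ≈ 0.04979, v(-11/9) ≈ 0.08677, v(-17/18) ≈ 0.15124, v(-2/3) ≈ 0.26360, v(-7/18) ≈ 0.45943, v(-1/9) ≈ 0.80074, v(1/6) ≈ 1.39561, v(4/9) ≈ 2.43243, v(13/18) ≈ 4.23950.
Sum = Δs · [v(-1.5) + v(-11/9) + v(-17/18) + ...].
Sum ≈ 2.74419.

2.74419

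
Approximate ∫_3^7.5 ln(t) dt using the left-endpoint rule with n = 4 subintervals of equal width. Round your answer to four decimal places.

6.7796

Δt = (7.5 − 3)/4 = 1.125.
Left endpoints: 3, 4.125, 5.25, 6.375.
f(3) ≈ 1.0986, f(4.125) ≈ 1.4171, f(5.25) ≈ 1.6582, f(6.375) ≈ 1.8524.
Sum = Δt · [f(3) + f(4.125) + f(5.25) + f(6.375)].
Sum ≈ 6.7796.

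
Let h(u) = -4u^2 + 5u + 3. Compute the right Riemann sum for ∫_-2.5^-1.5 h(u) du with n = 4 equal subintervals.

Δu = (-1.5 − (-2.5))/4 = 0.25.
Right endpoints: -2.25, -2, -1.75, -1.5.
h(-2.25) = -28.5, h(-2) = -23, h(-1.75) = -18, h(-1.5) = -13.5.
Sum = Δu · [h(-2.25) + h(-2) + h(-1.75) + h(-1.5)].
Sum = -20.75.

-20.75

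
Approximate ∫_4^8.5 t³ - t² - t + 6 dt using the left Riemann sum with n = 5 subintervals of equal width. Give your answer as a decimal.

Δt = (8.5 − 4)/5 = 0.9.
Left endpoints: 4, 4.9, 5.8, 6.7, 7.6.
f(4) = 50, f(4.9) = 94.739, f(5.8) = 161.672, f(6.7) = 255.173, f(7.6) = 379.616.
Sum = Δt · [f(4) + f(4.9) + f(5.8) + f(6.7) + f(7.6)].
Sum = 847.08.

847.08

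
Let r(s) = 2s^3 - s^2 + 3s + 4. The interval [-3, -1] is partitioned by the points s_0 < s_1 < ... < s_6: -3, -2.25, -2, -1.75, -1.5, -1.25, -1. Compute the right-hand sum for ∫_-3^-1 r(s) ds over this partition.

-36.3828125

Subinterval widths: 0.75, 0.25, 0.25, 0.25, 0.25, 0.25.
Right endpoints: -2.25, -2, -1.75, -1.5, -1.25, -1.
r(-2.25) = -30.59375, r(-2) = -22, r(-1.75) = -15.03125, r(-1.5) = -9.5, r(-1.25) = -5.21875, r(-1) = -2.
Sum = Σ Δs_i · r(s_i).
Sum = -36.3828125.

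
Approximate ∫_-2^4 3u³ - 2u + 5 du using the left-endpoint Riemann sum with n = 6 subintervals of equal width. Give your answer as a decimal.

105

Δu = (4 − (-2))/6 = 1.
Left endpoints: -2, -1, 0, 1, 2, 3.
f(-2) = -15, f(-1) = 4, f(0) = 5, f(1) = 6, f(2) = 25, f(3) = 80.
Sum = Δu · [f(-2) + f(-1) + f(0) + ...].
Sum = 105.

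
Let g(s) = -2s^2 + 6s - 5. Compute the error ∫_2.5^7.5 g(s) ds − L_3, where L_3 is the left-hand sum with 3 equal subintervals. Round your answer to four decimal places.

Exact integral: ∫_2.5^7.5 g(s) ds ≈ -145.833333.
L_3 ≈ -92.129630.
Error ≈ -145.833333 − (-92.129630) ≈ -53.7037.

-53.7037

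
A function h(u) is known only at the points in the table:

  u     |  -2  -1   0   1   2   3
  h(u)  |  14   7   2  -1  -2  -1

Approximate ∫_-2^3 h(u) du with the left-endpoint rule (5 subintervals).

Δu = 1.
Sum = 1·[14 + 7 + 2 + (-1) + (-2)] = 20.

20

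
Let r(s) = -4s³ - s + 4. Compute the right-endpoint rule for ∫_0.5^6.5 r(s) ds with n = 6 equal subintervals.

Δs = (6.5 − 0.5)/6 = 1.
Right endpoints: 1.5, 2.5, 3.5, 4.5, 5.5, 6.5.
r(1.5) = -11, r(2.5) = -61, r(3.5) = -171, r(4.5) = -365, r(5.5) = -667, r(6.5) = -1101.
Sum = Δs · [r(1.5) + r(2.5) + r(3.5) + ...].
Sum = -2376.

-2376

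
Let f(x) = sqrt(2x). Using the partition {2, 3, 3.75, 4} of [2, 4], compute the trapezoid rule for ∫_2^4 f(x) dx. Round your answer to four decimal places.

4.8662

Subinterval widths: 1, 0.75, 0.25.
f(2) ≈ 2.0000, f(3) ≈ 2.4495, f(3.75) ≈ 2.7386, f(4) ≈ 2.8284.
On each subinterval the trapezoid contributes (Δx_i/2)·[f(x_{i-1}) + f(x_i)].
Sum ≈ 4.8662.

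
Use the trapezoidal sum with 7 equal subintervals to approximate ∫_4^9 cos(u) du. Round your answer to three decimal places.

1.119

Δu = (9 − 4)/7 = 5/7.
f(4) ≈ -0.654, f(33/7) ≈ 0.002, f(38/7) ≈ 0.657, f(43/7) ≈ 0.990, f(48/7) ≈ 0.840, f(53/7) ≈ 0.279, f(58/7) ≈ -0.418, f(9) ≈ -0.911.
T_7 = (Δu/2)·[f(u_0) + 2f(u_1) + ... + 2f(u_{6}) + f(u_7)].
Sum ≈ 1.119.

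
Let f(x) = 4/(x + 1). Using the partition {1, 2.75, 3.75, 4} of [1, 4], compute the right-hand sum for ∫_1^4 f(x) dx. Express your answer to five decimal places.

Subinterval widths: 1.75, 1, 0.25.
Right endpoints: 2.75, 3.75, 4.
f(2.75) = 16/15, f(3.75) = 16/19, f(4) = 0.8.
Sum = Σ Δx_i · f(x_i).
Sum ≈ 2.90877.

2.90877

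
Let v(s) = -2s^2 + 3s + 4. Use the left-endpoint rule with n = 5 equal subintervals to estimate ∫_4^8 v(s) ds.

-177.92

Δs = (8 − 4)/5 = 0.8.
Left endpoints: 4, 4.8, 5.6, 6.4, 7.2.
v(4) = -16, v(4.8) = -27.68, v(5.6) = -41.92, v(6.4) = -58.72, v(7.2) = -78.08.
Sum = Δs · [v(4) + v(4.8) + v(5.6) + v(6.4) + v(7.2)].
Sum = -177.92.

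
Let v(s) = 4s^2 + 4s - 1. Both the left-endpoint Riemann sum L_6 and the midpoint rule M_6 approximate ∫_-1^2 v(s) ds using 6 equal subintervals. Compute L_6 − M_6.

L_6 = 9.5.
M_6 = 14.75.
L_6 − M_6 = -5.25.

-5.25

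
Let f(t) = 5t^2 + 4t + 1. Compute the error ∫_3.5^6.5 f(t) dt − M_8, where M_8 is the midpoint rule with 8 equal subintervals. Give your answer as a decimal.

Exact integral: ∫_3.5^6.5 f(t) dt = 449.25.
M_8 = 449.07421875.
Error = 449.25 − 449.07421875 = 0.17578125.

0.17578125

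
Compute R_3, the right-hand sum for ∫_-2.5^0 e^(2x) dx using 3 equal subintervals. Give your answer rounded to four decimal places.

Δx = (0 − (-2.5))/3 = 5/6.
Right endpoints: -5/3, -5/6, 0.
f(-5/3) ≈ 0.0357, f(-5/6) ≈ 0.1889, f(0) ≈ 1.0000.
Sum = Δx · [f(-5/3) + f(-5/6) + f(0)].
Sum ≈ 1.0205.

1.0205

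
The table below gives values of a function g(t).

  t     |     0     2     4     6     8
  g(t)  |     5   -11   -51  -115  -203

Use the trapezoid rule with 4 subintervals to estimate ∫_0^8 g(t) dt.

Δt = 2.
T_4 = (2/2)·[5 + 2·(-11) + 2·(-51) + 2·(-115) + (-203)] = -552.

-552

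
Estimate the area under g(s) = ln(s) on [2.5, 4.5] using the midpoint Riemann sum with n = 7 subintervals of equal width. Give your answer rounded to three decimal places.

2.478

Δs = (4.5 − 2.5)/7 = 2/7.
Midpoints: 37/14, 41/14, 45/14, 3.5, 53/14, 57/14, 61/14.
g(37/14) ≈ 0.972, g(41/14) ≈ 1.075, g(45/14) ≈ 1.168, g(3.5) ≈ 1.253, g(53/14) ≈ 1.331, g(57/14) ≈ 1.404, g(61/14) ≈ 1.472.
Sum = Δs · [g(37/14) + g(41/14) + g(45/14) + ...].
Sum ≈ 2.478.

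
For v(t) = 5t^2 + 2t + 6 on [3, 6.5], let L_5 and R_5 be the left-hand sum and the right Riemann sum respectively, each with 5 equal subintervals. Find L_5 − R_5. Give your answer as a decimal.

-121.275

L_5 = 407.75.
R_5 = 529.025.
L_5 − R_5 = -121.275.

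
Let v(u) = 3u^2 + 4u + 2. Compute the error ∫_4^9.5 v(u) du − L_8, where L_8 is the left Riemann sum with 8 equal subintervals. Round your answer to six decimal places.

Exact integral: ∫_4^9.5 v(u) du = 952.875.
L_8 ≈ 870.04199219.
Error ≈ 952.875 − 870.04199219 ≈ 82.833008.

82.833008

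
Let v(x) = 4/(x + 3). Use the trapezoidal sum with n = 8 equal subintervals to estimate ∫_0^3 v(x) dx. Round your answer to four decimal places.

2.7765

Δx = (3 − 0)/8 = 0.375.
v(0) = 4/3, v(0.375) = 32/27, v(0.75) = 16/15, v(1.125) = 32/33, v(1.5) = 8/9, v(1.875) = 32/39, v(2.25) = 16/21, v(2.625) = 32/45, v(3) = 2/3.
T_8 = (Δx/2)·[v(x_0) + 2v(x_1) + ... + 2v(x_{7}) + v(x_8)].
Sum ≈ 2.7765.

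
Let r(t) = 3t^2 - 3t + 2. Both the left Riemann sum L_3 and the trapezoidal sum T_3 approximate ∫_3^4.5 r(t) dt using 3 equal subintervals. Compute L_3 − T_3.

L_3 = 43.125.
T_3 = 50.4375.
L_3 − T_3 = -7.3125.

-7.3125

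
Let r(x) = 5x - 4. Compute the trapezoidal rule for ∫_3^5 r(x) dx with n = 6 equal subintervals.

32

Δx = (5 − 3)/6 = 1/3.
r(3) = 11, r(10/3) = 38/3, r(11/3) = 43/3, r(4) = 16, r(13/3) = 53/3, r(14/3) = 58/3, r(5) = 21.
T_6 = (Δx/2)·[r(x_0) + 2r(x_1) + ... + 2r(x_{5}) + r(x_6)].
Sum = 32.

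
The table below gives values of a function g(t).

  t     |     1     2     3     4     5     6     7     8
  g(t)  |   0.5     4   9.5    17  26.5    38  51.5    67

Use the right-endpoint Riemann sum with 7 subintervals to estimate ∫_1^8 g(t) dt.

213.5

Δt = 1.
Sum = 1·[4 + 9.5 + 17 + 26.5 + 38 + 51.5 + 67] = 213.5.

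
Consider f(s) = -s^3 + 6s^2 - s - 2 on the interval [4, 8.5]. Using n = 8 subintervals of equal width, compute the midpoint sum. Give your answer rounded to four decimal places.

-176.3778

Δs = (8.5 − 4)/8 = 0.5625.
Midpoints: 4.28125, 4.84375, 5.40625, 5.96875, 6.53125, 7.09375, 7.65625, 8.21875.
f(4.28125) = 826471/32768, f(4.84375) = 664669/32768, f(5.40625) = 325963/32768, f(5.96875) = -224639/32768, f(6.53125) = -1022129/32768, f(7.09375) = -2101499/32768, f(7.65625) = -3497741/32768, f(8.21875) = -5245847/32768.
Sum = Δs · [f(4.28125) + f(4.84375) + f(5.40625) + ...].
Sum ≈ -176.3778.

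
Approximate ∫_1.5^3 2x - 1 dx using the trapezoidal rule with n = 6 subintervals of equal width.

Δx = (3 − 1.5)/6 = 0.25.
f(1.5) = 2, f(1.75) = 2.5, f(2) = 3, f(2.25) = 3.5, f(2.5) = 4, f(2.75) = 4.5, f(3) = 5.
T_6 = (Δx/2)·[f(x_0) + 2f(x_1) + ... + 2f(x_{5}) + f(x_6)].
Sum = 5.25.

5.25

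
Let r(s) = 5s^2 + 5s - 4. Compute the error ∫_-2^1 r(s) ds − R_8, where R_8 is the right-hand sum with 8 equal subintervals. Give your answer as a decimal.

-0.3515625

Exact integral: ∫_-2^1 r(s) ds = -4.5.
R_8 = -4.1484375.
Error = -4.5 − (-4.1484375) = -0.3515625.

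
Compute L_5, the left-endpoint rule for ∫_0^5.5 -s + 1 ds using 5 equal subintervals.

Δs = (5.5 − 0)/5 = 1.1.
Left endpoints: 0, 1.1, 2.2, 3.3, 4.4.
f(0) = 1, f(1.1) = -0.1, f(2.2) = -1.2, f(3.3) = -2.3, f(4.4) = -3.4.
Sum = Δs · [f(0) + f(1.1) + f(2.2) + f(3.3) + f(4.4)].
Sum = -6.6.

-6.6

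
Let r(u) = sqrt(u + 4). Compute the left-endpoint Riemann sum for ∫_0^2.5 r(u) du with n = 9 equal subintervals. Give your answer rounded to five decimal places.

Δu = (2.5 − 0)/9 = 5/18.
Left endpoints: 0, 5/18, 5/9, 5/6, 10/9, 25/18, 5/3, 35/18, 20/9.
r(0) ≈ 2.00000, r(5/18) ≈ 2.06828, r(5/9) ≈ 2.13437, r(5/6) ≈ 2.19848, r(10/9) ≈ 2.26078, r(25/18) ≈ 2.32140, r(5/3) ≈ 2.38048, r(35/18) ≈ 2.43812, r(20/9) ≈ 2.49444.
Sum = Δu · [r(0) + r(5/18) + r(5/9) + ...].
Sum ≈ 5.63788.

5.63788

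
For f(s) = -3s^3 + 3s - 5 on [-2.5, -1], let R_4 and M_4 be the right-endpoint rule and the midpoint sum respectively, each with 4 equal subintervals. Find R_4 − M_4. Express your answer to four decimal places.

R_4 ≈ 6.342773.
M_4 ≈ 12.895020.
R_4 − M_4 ≈ -6.5522.

-6.5522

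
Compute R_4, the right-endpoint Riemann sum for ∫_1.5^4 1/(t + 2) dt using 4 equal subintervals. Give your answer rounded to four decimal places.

Δt = (4 − 1.5)/4 = 0.625.
Right endpoints: 2.125, 2.75, 3.375, 4.
f(2.125) = 8/33, f(2.75) = 4/19, f(3.375) = 8/43, f(4) = 1/6.
Sum = Δt · [f(2.125) + f(2.75) + f(3.375) + f(4)].
Sum ≈ 0.5035.

0.5035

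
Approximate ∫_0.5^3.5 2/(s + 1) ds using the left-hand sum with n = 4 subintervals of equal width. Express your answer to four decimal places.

Δs = (3.5 − 0.5)/4 = 0.75.
Left endpoints: 0.5, 1.25, 2, 2.75.
f(0.5) = 4/3, f(1.25) = 8/9, f(2) = 2/3, f(2.75) = 8/15.
Sum = Δs · [f(0.5) + f(1.25) + f(2) + f(2.75)].
Sum ≈ 2.5667.

2.5667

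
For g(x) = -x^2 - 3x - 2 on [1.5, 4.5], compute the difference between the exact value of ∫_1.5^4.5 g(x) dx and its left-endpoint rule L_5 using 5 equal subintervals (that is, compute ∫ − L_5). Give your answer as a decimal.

Exact integral: ∫_1.5^4.5 g(x) dx = -62.25.
L_5 = -54.33.
Error = -62.25 − (-54.33) = -7.92.

-7.92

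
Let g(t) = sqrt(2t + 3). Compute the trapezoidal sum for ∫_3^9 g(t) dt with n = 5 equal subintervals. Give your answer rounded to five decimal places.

23.06425

Δt = (9 − 3)/5 = 1.2.
g(3) ≈ 3.00000, g(4.2) ≈ 3.37639, g(5.4) ≈ 3.71484, g(6.6) ≈ 4.02492, g(7.8) ≈ 4.31277, g(9) ≈ 4.58258.
T_5 = (Δt/2)·[g(t_0) + 2g(t_1) + ... + 2g(t_{4}) + g(t_5)].
Sum ≈ 23.06425.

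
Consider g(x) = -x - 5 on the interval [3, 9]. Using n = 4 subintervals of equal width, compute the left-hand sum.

Δx = (9 − 3)/4 = 1.5.
Left endpoints: 3, 4.5, 6, 7.5.
g(3) = -8, g(4.5) = -9.5, g(6) = -11, g(7.5) = -12.5.
Sum = Δx · [g(3) + g(4.5) + g(6) + g(7.5)].
Sum = -61.5.

-61.5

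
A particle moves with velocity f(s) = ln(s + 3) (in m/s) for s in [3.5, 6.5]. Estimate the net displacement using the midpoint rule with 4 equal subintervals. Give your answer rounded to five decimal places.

6.22169

Δs = (6.5 − 3.5)/4 = 0.75.
Midpoints: 3.875, 4.625, 5.375, 6.125.
f(3.875) ≈ 1.92789, f(4.625) ≈ 2.03143, f(5.375) ≈ 2.12525, f(6.125) ≈ 2.21102.
Sum = Δs · [f(3.875) + f(4.625) + f(5.375) + f(6.125)].
Sum ≈ 6.22169.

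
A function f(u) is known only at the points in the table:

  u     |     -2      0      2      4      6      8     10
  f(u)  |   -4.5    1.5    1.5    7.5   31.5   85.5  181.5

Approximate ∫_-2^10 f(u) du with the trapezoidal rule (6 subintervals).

432

Δu = 2.
T_6 = (2/2)·[(-4.5) + 2·1.5 + 2·1.5 + 2·7.5 + 2·31.5 + 2·85.5 + 181.5] = 432.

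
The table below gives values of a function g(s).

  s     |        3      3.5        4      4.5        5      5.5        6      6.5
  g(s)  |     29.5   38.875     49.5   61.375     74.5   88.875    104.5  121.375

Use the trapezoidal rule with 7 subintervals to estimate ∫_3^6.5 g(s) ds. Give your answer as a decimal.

Δs = 0.5.
T_7 = (0.5/2)·[29.5 + 2·38.875 + 2·49.5 + 2·61.375 + 2·74.5 + 2·88.875 + 2·104.5 + 121.375] = 246.53125.

246.53125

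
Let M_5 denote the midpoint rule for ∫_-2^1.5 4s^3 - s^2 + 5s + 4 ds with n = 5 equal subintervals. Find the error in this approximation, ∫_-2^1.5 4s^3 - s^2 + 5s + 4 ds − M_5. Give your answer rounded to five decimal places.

-0.57167

Exact integral: ∫_-2^1.5 f(s) ds ≈ -5.1041667.
M_5 = -4.5325.
Error ≈ -5.1041667 − (-4.5325) ≈ -0.57167.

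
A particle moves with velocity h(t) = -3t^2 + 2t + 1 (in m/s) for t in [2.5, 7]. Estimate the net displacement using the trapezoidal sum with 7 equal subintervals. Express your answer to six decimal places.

-281.054847

Δt = (7 − 2.5)/7 = 9/14.
h(2.5) = -12.75, h(22/7) = -1095/49, h(53/14) = -6747/196, h(31/7) = -2400/49, h(71/14) = -12939/196, h(40/7) = -4191/49, h(89/14) = -21075/196, h(7) = -132.
T_7 = (Δt/2)·[h(t_0) + 2h(t_1) + ... + 2h(t_{6}) + h(t_7)].
Sum ≈ -281.054847.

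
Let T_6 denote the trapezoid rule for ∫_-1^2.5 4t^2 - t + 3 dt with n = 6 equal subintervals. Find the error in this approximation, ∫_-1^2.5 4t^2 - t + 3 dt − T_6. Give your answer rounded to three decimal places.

Exact integral: ∫_-1^2.5 f(t) dt ≈ 30.04167.
T_6 ≈ 30.83565.
Error ≈ 30.04167 − 30.83565 ≈ -0.794.

-0.794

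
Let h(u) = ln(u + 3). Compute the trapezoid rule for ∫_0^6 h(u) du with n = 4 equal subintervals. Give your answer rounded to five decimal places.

Δu = (6 − 0)/4 = 1.5.
h(0) ≈ 1.09861, h(1.5) ≈ 1.50408, h(3) ≈ 1.79176, h(4.5) ≈ 2.01490, h(6) ≈ 2.19722.
T_4 = (Δu/2)·[h(u_0) + 2h(u_1) + 2h(u_2) + 2h(u_3) + h(u_4)].
Sum ≈ 10.43799.

10.43799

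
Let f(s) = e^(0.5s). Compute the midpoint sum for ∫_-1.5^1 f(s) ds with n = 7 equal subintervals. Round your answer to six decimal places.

Δs = (1 − (-1.5))/7 = 5/14.
Midpoints: -37/28, -27/28, -17/28, -0.25, 3/28, 13/28, 23/28.
f(-37/28) ≈ 0.516482, f(-27/28) ≈ 0.617459, f(-17/28) ≈ 0.738177, f(-0.25) ≈ 0.882497, f(3/28) ≈ 1.055032, f(13/28) ≈ 1.261300, f(23/28) ≈ 1.507894.
Sum = Δs · [f(-37/28) + f(-27/28) + f(-17/28) + ...].
Sum ≈ 2.349586.

2.349586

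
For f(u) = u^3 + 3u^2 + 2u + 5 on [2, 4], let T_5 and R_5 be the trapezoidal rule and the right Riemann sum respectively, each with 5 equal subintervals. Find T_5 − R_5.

T_5 = 138.64.
R_5 = 157.84.
T_5 − R_5 = -19.2.

-19.2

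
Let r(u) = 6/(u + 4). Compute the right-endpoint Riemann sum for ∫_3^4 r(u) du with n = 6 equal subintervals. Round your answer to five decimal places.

0.79233

Δu = (4 − 3)/6 = 1/6.
Right endpoints: 19/6, 10/3, 3.5, 11/3, 23/6, 4.
r(19/6) = 36/43, r(10/3) = 9/11, r(3.5) = 0.8, r(11/3) = 18/23, r(23/6) = 36/47, r(4) = 0.75.
Sum = Δu · [r(19/6) + r(10/3) + r(3.5) + ...].
Sum ≈ 0.79233.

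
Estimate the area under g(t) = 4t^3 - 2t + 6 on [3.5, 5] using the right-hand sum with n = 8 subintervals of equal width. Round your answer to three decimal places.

502.151

Δt = (5 − 3.5)/8 = 0.1875.
Right endpoints: 3.6875, 3.875, 4.0625, 4.25, 4.4375, 4.625, 4.8125, 5.
g(3.6875) = 203971/1024, g(3.875) = 230.9921875, g(4.0625) = 272449/1024, g(4.25) = 304.5625, g(4.4375) = 354967/1024, g(4.625) = 392.4765625, g(4.8125) = 452821/1024, g(5) = 496.
Sum = Δt · [g(3.6875) + g(3.875) + g(4.0625) + ...].
Sum ≈ 502.151.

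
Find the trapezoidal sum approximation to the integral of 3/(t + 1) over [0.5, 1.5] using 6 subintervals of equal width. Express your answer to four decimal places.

1.5344

Δt = (1.5 − 0.5)/6 = 1/6.
f(0.5) = 2, f(2/3) = 1.8, f(5/6) = 18/11, f(1) = 1.5, f(7/6) = 18/13, f(4/3) = 9/7, f(1.5) = 1.2.
T_6 = (Δt/2)·[f(t_0) + 2f(t_1) + ... + 2f(t_{5}) + f(t_6)].
Sum ≈ 1.5344.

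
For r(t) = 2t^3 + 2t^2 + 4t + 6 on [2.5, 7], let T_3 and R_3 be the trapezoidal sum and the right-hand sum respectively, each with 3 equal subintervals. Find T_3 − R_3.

T_3 = 1563.1875.
R_3 = 2131.875.
T_3 − R_3 = -568.6875.

-568.6875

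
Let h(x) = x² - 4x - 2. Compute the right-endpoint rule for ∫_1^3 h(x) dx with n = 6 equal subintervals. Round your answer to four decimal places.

Δx = (3 − 1)/6 = 1/3.
Right endpoints: 4/3, 5/3, 2, 7/3, 8/3, 3.
h(4/3) = -50/9, h(5/3) = -53/9, h(2) = -6, h(7/3) = -53/9, h(8/3) = -50/9, h(3) = -5.
Sum = Δx · [h(4/3) + h(5/3) + h(2) + ...].
Sum ≈ -11.2963.

-11.2963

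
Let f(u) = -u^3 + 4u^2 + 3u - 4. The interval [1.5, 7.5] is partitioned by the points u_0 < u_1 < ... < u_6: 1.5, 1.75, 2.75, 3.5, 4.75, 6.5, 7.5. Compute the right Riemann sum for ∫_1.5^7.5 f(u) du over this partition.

Subinterval widths: 0.25, 1, 0.75, 1.25, 1.75, 1.
Right endpoints: 1.75, 2.75, 3.5, 4.75, 6.5, 7.5.
f(1.75) = 8.140625, f(2.75) = 13.703125, f(3.5) = 12.625, f(4.75) = -6.671875, f(6.5) = -90.125, f(7.5) = -178.375.
Sum = Σ Δu_i · f(u_i).
Sum = -319.2265625.

-319.2265625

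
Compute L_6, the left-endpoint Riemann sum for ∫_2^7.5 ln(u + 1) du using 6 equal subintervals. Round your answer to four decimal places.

Δu = (7.5 − 2)/6 = 11/12.
Left endpoints: 2, 35/12, 23/6, 4.75, 17/3, 79/12.
f(2) ≈ 1.0986, f(35/12) ≈ 1.3652, f(23/6) ≈ 1.5755, f(4.75) ≈ 1.7492, f(17/3) ≈ 1.8971, f(79/12) ≈ 2.0260.
Sum = Δu · [f(2) + f(35/12) + f(23/6) + ...].
Sum ≈ 8.9024.

8.9024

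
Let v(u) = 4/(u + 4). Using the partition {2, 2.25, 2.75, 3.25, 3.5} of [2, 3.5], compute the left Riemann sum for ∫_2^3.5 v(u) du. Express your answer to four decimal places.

Subinterval widths: 0.25, 0.5, 0.5, 0.25.
Left endpoints: 2, 2.25, 2.75, 3.25.
v(2) = 2/3, v(2.25) = 0.64, v(2.75) = 16/27, v(3.25) = 16/29.
Sum = Σ Δu_i · v(u_i).
Sum ≈ 0.9209.

0.9209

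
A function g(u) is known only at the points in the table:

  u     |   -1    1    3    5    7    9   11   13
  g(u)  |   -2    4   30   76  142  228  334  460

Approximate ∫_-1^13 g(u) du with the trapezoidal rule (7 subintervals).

2086

Δu = 2.
T_7 = (2/2)·[(-2) + 2·4 + 2·30 + 2·76 + 2·142 + 2·228 + 2·334 + 460] = 2086.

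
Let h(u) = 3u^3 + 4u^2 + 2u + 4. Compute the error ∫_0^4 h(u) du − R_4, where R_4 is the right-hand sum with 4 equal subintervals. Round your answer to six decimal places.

Exact integral: ∫_0^4 h(u) du ≈ 309.33333333.
R_4 = 456.
Error ≈ 309.33333333 − 456 ≈ -146.666667.

-146.666667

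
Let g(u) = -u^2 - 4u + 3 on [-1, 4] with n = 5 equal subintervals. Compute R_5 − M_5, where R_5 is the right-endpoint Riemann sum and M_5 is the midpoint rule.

-18.75

R_5 = -55.
M_5 = -36.25.
R_5 − M_5 = -18.75.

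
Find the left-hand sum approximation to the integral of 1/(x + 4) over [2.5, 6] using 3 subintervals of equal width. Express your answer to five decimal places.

0.46374

Δx = (6 − 2.5)/3 = 7/6.
Left endpoints: 2.5, 11/3, 29/6.
f(2.5) = 2/13, f(11/3) = 3/23, f(29/6) = 6/53.
Sum = Δx · [f(2.5) + f(11/3) + f(29/6)].
Sum ≈ 0.46374.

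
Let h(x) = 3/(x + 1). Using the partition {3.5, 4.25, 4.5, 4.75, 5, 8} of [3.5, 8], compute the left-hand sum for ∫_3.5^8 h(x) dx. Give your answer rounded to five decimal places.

Subinterval widths: 0.75, 0.25, 0.25, 0.25, 3.
Left endpoints: 3.5, 4.25, 4.5, 4.75, 5.
h(3.5) = 2/3, h(4.25) = 4/7, h(4.5) = 6/11, h(4.75) = 12/23, h(5) = 0.5.
Sum = Σ Δx_i · h(x_i).
Sum ≈ 2.40966.

2.40966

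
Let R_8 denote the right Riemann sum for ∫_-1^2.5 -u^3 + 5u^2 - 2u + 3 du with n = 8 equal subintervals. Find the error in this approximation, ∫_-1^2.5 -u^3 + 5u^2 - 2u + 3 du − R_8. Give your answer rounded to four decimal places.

-0.8813

Exact integral: ∫_-1^2.5 f(u) du ≈ 23.442708.
R_8 ≈ 24.323975.
Error ≈ 23.442708 − 24.323975 ≈ -0.8813.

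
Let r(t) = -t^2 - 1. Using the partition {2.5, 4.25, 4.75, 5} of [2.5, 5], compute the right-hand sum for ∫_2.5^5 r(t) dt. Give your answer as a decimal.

Subinterval widths: 1.75, 0.5, 0.25.
Right endpoints: 4.25, 4.75, 5.
r(4.25) = -19.0625, r(4.75) = -23.5625, r(5) = -26.
Sum = Σ Δt_i · r(t_i).
Sum = -51.640625.

-51.640625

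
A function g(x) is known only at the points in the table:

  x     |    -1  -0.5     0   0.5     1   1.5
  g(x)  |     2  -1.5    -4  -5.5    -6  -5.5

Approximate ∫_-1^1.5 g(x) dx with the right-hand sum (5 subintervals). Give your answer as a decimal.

Δx = 0.5.
Sum = 0.5·[(-1.5) + (-4) + (-5.5) + (-6) + (-5.5)] = -11.25.

-11.25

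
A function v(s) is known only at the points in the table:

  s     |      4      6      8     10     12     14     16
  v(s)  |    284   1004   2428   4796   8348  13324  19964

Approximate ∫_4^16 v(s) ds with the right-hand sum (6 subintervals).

Δs = 2.
Sum = 2·[1004 + 2428 + 4796 + 8348 + 13324 + 19964] = 99728.

99728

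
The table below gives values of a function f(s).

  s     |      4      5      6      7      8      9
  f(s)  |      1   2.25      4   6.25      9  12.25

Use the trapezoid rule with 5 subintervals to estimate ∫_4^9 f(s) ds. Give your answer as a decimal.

28.125

Δs = 1.
T_5 = (1/2)·[1 + 2·2.25 + 2·4 + 2·6.25 + 2·9 + 12.25] = 28.125.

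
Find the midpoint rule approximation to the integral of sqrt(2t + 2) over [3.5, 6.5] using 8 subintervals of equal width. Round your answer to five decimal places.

Δt = (6.5 − 3.5)/8 = 0.375.
Midpoints: 3.6875, 4.0625, 4.4375, 4.8125, 5.1875, 5.5625, 5.9375, 6.3125.
f(3.6875) ≈ 3.06186, f(4.0625) ≈ 3.18198, f(4.4375) ≈ 3.29773, f(4.8125) ≈ 3.40955, f(5.1875) ≈ 3.51781, f(5.5625) ≈ 3.62284, f(5.9375) ≈ 3.72492, f(6.3125) ≈ 3.82426.
Sum = Δt · [f(3.6875) + f(4.0625) + f(4.4375) + ...].
Sum ≈ 10.36536.

10.36536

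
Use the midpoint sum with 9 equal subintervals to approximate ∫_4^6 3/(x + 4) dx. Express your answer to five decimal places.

0.66940

Δx = (6 − 4)/9 = 2/9.
Midpoints: 37/9, 13/3, 41/9, 43/9, 5, 47/9, 49/9, 17/3, 53/9.
f(37/9) = 27/73, f(13/3) = 0.36, f(41/9) = 27/77, f(43/9) = 27/79, f(5) = 1/3, f(47/9) = 27/83, f(49/9) = 27/85, f(17/3) = 9/29, f(53/9) = 27/89.
Sum = Δx · [f(37/9) + f(13/3) + f(41/9) + ...].
Sum ≈ 0.66940.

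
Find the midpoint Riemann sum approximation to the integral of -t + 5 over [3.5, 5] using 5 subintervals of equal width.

1.125

Δt = (5 − 3.5)/5 = 0.3.
Midpoints: 3.65, 3.95, 4.25, 4.55, 4.85.
f(3.65) = 1.35, f(3.95) = 1.05, f(4.25) = 0.75, f(4.55) = 0.45, f(4.85) = 0.15.
Sum = Δt · [f(3.65) + f(3.95) + f(4.25) + f(4.55) + f(4.85)].
Sum = 1.125.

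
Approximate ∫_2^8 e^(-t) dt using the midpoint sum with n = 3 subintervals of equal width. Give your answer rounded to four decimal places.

0.1149

Δt = (8 − 2)/3 = 2.
Midpoints: 3, 5, 7.
f(3) ≈ 0.0498, f(5) ≈ 0.0067, f(7) ≈ 0.0009.
Sum = Δt · [f(3) + f(5) + f(7)].
Sum ≈ 0.1149.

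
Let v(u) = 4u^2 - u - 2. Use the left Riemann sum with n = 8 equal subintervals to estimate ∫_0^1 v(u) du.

-1.34375

Δu = (1 − 0)/8 = 0.125.
Left endpoints: 0, 0.125, 0.25, 0.375, 0.5, 0.625, 0.75, 0.875.
v(0) = -2, v(0.125) = -2.0625, v(0.25) = -2, v(0.375) = -1.8125, v(0.5) = -1.5, v(0.625) = -1.0625, v(0.75) = -0.5, v(0.875) = 0.1875.
Sum = Δu · [v(0) + v(0.125) + v(0.25) + ...].
Sum = -1.34375.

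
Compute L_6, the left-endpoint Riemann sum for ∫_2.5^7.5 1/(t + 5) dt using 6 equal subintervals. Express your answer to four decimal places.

0.5337

Δt = (7.5 − 2.5)/6 = 5/6.
Left endpoints: 2.5, 10/3, 25/6, 5, 35/6, 20/3.
f(2.5) = 2/15, f(10/3) = 0.12, f(25/6) = 6/55, f(5) = 0.1, f(35/6) = 6/65, f(20/3) = 3/35.
Sum = Δt · [f(2.5) + f(10/3) + f(25/6) + ...].
Sum ≈ 0.5337.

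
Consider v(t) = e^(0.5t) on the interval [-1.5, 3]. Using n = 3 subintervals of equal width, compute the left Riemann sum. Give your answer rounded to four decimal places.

Δt = (3 − (-1.5))/3 = 1.5.
Left endpoints: -1.5, 0, 1.5.
v(-1.5) ≈ 0.4724, v(0) ≈ 1.0000, v(1.5) ≈ 2.1170.
Sum = Δt · [v(-1.5) + v(0) + v(1.5)].
Sum ≈ 5.3840.

5.3840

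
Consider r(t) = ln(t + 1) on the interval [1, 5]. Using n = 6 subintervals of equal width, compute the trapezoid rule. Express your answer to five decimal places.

Δt = (5 − 1)/6 = 2/3.
r(1) ≈ 0.69315, r(5/3) ≈ 0.98083, r(7/3) ≈ 1.20397, r(3) ≈ 1.38629, r(11/3) ≈ 1.54045, r(13/3) ≈ 1.67398, r(5) ≈ 1.79176.
T_6 = (Δt/2)·[r(t_0) + 2r(t_1) + ... + 2r(t_{5}) + r(t_6)].
Sum ≈ 5.35198.

5.35198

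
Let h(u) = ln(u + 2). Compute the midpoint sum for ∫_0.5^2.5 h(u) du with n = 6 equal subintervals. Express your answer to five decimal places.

Δu = (2.5 − 0.5)/6 = 1/3.
Midpoints: 2/3, 1, 4/3, 5/3, 2, 7/3.
h(2/3) ≈ 0.98083, h(1) ≈ 1.09861, h(4/3) ≈ 1.20397, h(5/3) ≈ 1.29928, h(2) ≈ 1.38629, h(7/3) ≈ 1.46634.
Sum = Δu · [h(2/3) + h(1) + h(4/3) + ...].
Sum ≈ 2.47844.

2.47844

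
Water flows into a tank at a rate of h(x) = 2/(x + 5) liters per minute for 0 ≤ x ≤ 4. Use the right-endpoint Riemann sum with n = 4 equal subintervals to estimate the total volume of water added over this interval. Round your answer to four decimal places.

1.0913

Δx = (4 − 0)/4 = 1.
Right endpoints: 1, 2, 3, 4.
h(1) = 1/3, h(2) = 2/7, h(3) = 0.25, h(4) = 2/9.
Sum = Δx · [h(1) + h(2) + h(3) + h(4)].
Sum ≈ 1.0913.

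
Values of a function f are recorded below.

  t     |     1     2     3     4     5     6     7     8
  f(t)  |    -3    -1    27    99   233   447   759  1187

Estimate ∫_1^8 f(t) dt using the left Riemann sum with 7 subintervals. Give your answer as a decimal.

Δt = 1.
Sum = 1·[(-3) + (-1) + 27 + 99 + 233 + 447 + 759] = 1561.

1561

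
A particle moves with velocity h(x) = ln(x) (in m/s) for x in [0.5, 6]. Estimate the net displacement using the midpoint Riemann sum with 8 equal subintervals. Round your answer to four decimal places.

5.6302

Δx = (6 − 0.5)/8 = 0.6875.
Midpoints: 0.84375, 1.53125, 2.21875, 2.90625, 3.59375, 4.28125, 4.96875, 5.65625.
h(0.84375) ≈ -0.1699, h(1.53125) ≈ 0.4261, h(2.21875) ≈ 0.7969, h(2.90625) ≈ 1.0669, h(3.59375) ≈ 1.2792, h(4.28125) ≈ 1.4542, h(4.96875) ≈ 1.6032, h(5.65625) ≈ 1.7328.
Sum = Δx · [h(0.84375) + h(1.53125) + h(2.21875) + ...].
Sum ≈ 5.6302.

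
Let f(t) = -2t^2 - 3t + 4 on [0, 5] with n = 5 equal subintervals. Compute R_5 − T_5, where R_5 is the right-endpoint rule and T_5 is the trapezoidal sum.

R_5 = -135.
T_5 = -102.5.
R_5 − T_5 = -32.5.

-32.5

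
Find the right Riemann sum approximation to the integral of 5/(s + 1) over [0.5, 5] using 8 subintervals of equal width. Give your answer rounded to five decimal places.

Δs = (5 − 0.5)/8 = 0.5625.
Right endpoints: 1.0625, 1.625, 2.1875, 2.75, 3.3125, 3.875, 4.4375, 5.
f(1.0625) = 80/33, f(1.625) = 40/21, f(2.1875) = 80/51, f(2.75) = 4/3, f(3.3125) = 80/69, f(3.875) = 40/39, f(4.4375) = 80/87, f(5) = 5/6.
Sum = Δs · [f(1.0625) + f(1.625) + f(2.1875) + ...].
Sum ≈ 6.28251.

6.28251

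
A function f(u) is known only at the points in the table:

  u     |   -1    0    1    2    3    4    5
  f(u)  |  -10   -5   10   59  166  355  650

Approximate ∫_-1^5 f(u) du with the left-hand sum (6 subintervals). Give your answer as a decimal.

Δu = 1.
Sum = 1·[(-10) + (-5) + 10 + 59 + 166 + 355] = 575.

575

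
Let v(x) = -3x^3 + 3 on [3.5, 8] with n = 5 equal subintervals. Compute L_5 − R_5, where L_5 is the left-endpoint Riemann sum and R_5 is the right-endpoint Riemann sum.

1266.6375

L_5 = -2344.0725.
R_5 = -3610.71.
L_5 − R_5 = 1266.6375.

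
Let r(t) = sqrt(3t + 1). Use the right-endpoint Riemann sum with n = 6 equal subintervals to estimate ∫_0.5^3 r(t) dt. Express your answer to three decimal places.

Δt = (3 − 0.5)/6 = 5/12.
Right endpoints: 11/12, 4/3, 1.75, 13/6, 31/12, 3.
r(11/12) ≈ 1.936, r(4/3) ≈ 2.236, r(1.75) ≈ 2.500, r(13/6) ≈ 2.739, r(31/12) ≈ 2.958, r(3) ≈ 3.162.
Sum = Δt · [r(11/12) + r(4/3) + r(1.75) + ...].
Sum ≈ 6.471.

6.471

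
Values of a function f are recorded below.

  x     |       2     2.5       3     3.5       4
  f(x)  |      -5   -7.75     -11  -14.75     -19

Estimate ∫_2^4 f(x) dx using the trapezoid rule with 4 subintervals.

Δx = 0.5.
T_4 = (0.5/2)·[(-5) + 2·(-7.75) + 2·(-11) + 2·(-14.75) + (-19)] = -22.75.

-22.75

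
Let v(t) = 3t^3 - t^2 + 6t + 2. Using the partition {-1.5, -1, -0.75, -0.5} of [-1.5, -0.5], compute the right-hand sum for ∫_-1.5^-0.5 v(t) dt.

Subinterval widths: 0.5, 0.25, 0.25.
Right endpoints: -1, -0.75, -0.5.
v(-1) = -8, v(-0.75) = -4.328125, v(-0.5) = -1.625.
Sum = Σ Δt_i · v(t_i).
Sum = -5.48828125.

-5.48828125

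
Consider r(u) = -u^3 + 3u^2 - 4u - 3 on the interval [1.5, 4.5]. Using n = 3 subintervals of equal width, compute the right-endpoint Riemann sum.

-84.375

Δu = (4.5 − 1.5)/3 = 1.
Right endpoints: 2.5, 3.5, 4.5.
r(2.5) = -9.875, r(3.5) = -23.125, r(4.5) = -51.375.
Sum = Δu · [r(2.5) + r(3.5) + r(4.5)].
Sum = -84.375.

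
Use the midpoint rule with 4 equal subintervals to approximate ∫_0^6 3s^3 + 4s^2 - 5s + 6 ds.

Δs = (6 − 0)/4 = 1.5.
Midpoints: 0.75, 2.25, 3.75, 5.25.
f(0.75) = 5.765625, f(2.25) = 49.171875, f(3.75) = 201.703125, f(5.25) = 524.109375.
Sum = Δs · [f(0.75) + f(2.25) + f(3.75) + f(5.25)].
Sum = 1171.125.

1171.125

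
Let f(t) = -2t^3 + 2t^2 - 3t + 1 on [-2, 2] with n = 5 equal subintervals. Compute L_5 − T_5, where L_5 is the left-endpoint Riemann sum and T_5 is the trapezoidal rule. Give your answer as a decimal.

17.6

L_5 = 33.12.
T_5 = 15.52.
L_5 − T_5 = 17.6.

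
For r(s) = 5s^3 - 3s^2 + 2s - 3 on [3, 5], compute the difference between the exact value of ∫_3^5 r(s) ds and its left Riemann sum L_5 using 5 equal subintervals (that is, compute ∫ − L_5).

86.16

Exact integral: ∫_3^5 r(s) ds = 592.
L_5 = 505.84.
Error = 592 − 505.84 = 86.16.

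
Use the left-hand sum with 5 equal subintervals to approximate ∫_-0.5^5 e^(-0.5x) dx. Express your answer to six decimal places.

Δx = (5 − (-0.5))/5 = 1.1.
Left endpoints: -0.5, 0.6, 1.7, 2.8, 3.9.
f(-0.5) ≈ 1.284025, f(0.6) ≈ 0.740818, f(1.7) ≈ 0.427415, f(2.8) ≈ 0.246597, f(3.9) ≈ 0.142274.
Sum = Δx · [f(-0.5) + f(0.6) + f(1.7) + f(2.8) + f(3.9)].
Sum ≈ 3.125243.

3.125243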